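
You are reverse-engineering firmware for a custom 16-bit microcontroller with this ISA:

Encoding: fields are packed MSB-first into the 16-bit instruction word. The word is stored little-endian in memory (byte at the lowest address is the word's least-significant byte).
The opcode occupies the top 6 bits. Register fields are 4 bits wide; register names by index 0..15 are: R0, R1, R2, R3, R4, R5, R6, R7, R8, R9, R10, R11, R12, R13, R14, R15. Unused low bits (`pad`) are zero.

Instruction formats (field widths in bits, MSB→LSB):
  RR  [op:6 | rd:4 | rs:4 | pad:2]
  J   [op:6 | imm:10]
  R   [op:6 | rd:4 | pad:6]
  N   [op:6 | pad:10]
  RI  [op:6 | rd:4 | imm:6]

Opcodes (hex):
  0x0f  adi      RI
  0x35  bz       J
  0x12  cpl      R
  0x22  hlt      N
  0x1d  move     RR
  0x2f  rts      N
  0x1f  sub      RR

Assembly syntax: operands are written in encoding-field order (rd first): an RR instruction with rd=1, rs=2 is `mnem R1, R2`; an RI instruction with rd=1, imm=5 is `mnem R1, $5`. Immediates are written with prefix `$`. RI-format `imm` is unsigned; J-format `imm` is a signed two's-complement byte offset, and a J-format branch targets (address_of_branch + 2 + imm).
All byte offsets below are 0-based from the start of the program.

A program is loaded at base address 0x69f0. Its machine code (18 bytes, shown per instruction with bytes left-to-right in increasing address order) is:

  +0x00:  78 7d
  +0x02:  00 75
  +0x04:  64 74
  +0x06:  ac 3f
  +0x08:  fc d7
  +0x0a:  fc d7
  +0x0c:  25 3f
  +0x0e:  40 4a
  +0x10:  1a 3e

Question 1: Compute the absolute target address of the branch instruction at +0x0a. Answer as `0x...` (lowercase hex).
off 0x0a: read fc d7 as little → 0xd7fc
  op=0xd7fc>>10=0x35 ⇒ bz (J)
  [9:0] imm=1020 (s10→-4) = $-4
  target = base 0x69f0 + off 0x0a + 2 + imm -4 = 0x69f8

0x69f8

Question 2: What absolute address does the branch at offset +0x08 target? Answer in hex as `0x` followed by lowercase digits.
@+08  little-endian(fc d7) = 0xd7fc
  top 6b → 0x35 → bz [J]
  imm: (w>>0)&0x3ff=0x3fc (s10→-4) → $-4
  target = base 0x69f0 + off 0x08 + 2 + imm -4 = 0x69f6

0x69f6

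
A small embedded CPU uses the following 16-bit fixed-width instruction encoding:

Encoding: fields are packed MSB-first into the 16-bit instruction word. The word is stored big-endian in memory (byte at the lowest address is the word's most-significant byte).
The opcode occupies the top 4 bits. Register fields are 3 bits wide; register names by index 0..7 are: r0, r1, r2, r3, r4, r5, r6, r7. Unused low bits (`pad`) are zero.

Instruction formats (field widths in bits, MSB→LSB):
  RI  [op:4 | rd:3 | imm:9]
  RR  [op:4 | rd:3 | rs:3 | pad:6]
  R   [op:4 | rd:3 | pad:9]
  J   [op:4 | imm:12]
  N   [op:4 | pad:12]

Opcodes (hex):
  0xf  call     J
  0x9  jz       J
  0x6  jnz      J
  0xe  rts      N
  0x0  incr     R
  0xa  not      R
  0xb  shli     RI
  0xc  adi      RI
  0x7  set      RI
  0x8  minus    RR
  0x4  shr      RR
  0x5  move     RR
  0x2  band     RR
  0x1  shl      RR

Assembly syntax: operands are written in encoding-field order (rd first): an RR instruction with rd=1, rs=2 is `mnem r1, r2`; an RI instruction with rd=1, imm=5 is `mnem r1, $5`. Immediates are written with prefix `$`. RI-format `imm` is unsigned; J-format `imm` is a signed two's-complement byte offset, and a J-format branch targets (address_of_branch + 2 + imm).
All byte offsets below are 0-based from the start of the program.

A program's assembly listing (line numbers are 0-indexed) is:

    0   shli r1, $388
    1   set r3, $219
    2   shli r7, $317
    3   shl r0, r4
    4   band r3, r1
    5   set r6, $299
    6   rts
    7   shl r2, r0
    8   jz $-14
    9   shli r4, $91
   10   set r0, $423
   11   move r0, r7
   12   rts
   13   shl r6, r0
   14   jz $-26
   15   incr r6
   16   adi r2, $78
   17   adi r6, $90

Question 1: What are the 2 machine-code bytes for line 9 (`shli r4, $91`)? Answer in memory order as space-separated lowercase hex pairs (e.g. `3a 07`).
b8 5b

9. shli fields op=0xb:4|rd=4:3|imm=91:9 → word b85bh → b8 5b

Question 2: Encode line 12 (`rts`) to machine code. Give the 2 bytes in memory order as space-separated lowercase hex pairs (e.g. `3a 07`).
e0 00

L12: rts op=0xe:4|pad=0:12 ⇒ 0xe000 ⇒ big e0 00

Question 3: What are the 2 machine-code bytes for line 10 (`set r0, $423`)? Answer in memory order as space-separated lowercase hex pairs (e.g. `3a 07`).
71 a7

line 10 (set): pack op=0x7:4|rd=0:3|imm=423:9 = 0x71a7; big→ 71 a7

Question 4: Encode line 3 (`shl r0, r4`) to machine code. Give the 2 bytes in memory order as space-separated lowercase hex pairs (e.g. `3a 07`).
11 00

3. shl fields op=0x1:4|rd=0:3|rs=4:3|pad=0:6 → word 1100h → 11 00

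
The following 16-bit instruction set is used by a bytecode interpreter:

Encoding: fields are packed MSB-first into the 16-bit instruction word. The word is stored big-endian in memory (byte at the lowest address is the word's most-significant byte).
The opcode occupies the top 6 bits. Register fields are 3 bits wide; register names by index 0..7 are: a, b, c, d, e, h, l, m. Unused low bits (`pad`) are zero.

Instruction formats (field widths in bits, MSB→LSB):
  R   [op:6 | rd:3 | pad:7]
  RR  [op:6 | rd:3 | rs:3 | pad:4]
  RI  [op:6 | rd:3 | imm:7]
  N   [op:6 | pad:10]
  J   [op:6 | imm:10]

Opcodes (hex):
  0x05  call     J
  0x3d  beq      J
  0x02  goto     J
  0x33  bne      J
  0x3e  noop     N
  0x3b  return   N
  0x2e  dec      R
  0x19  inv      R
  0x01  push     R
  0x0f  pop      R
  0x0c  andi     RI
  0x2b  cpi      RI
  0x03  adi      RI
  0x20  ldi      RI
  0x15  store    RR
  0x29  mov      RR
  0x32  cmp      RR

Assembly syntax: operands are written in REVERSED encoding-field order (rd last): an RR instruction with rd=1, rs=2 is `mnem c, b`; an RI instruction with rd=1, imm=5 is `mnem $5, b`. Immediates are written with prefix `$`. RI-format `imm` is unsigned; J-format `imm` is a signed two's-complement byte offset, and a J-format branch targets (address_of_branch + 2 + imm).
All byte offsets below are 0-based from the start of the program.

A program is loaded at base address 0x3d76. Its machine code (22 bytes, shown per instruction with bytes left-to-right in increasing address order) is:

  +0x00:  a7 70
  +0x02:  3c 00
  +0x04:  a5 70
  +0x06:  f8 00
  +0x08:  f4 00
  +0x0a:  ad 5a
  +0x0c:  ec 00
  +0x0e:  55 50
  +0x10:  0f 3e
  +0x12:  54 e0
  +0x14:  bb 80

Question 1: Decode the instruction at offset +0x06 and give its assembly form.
+0x06: f8 00 ⇒ word 0xf800 (big)
  top 6b → 0x3e → noop [N]

noop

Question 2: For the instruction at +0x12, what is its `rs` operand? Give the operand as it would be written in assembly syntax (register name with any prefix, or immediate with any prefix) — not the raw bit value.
+0x12: 54 e0 ⇒ word 0x54e0 (big)
  opcode bits[15:10]=0x15: store/RR
  [9:7] rd=1 = b
  [6:4] rs=6 = l

l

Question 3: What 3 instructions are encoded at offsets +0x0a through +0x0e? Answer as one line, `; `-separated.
+0x0a: ad 5a ⇒ word 0xad5a (big)
  top 6b → 0x2b → cpi [RI]
  rd@[9:7]=0x2 ⇒ c
  imm@[6:0]=0x5a ⇒ $90
+0x0c: ec 00 ⇒ word 0xec00 (big)
  top 6b → 0x3b → return [N]
+0x0e: 55 50 ⇒ word 0x5550 (big)
  top 6b → 0x15 → store [RR]
  rd@[9:7]=0x2 ⇒ c
  rs@[6:4]=0x5 ⇒ h

cpi $90, c; return; store h, c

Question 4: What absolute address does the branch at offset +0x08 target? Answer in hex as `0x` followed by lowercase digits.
off 0x08: read f4 00 as big → 0xf400
  top 6b → 0x3d → beq [J]
  imm: (w>>0)&0x3ff=0x0 → $0
  target = base 0x3d76 + off 0x08 + 2 + imm 0 = 0x3d80

0x3d80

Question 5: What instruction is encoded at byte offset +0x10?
@+10  big-endian(0f 3e) = 0x0f3e
  op=0x0f3e>>10=0x3 ⇒ adi (RI)
  rd: (w>>7)&0x7=0x6 → l
  imm: (w>>0)&0x7f=0x3e → $62

adi $62, l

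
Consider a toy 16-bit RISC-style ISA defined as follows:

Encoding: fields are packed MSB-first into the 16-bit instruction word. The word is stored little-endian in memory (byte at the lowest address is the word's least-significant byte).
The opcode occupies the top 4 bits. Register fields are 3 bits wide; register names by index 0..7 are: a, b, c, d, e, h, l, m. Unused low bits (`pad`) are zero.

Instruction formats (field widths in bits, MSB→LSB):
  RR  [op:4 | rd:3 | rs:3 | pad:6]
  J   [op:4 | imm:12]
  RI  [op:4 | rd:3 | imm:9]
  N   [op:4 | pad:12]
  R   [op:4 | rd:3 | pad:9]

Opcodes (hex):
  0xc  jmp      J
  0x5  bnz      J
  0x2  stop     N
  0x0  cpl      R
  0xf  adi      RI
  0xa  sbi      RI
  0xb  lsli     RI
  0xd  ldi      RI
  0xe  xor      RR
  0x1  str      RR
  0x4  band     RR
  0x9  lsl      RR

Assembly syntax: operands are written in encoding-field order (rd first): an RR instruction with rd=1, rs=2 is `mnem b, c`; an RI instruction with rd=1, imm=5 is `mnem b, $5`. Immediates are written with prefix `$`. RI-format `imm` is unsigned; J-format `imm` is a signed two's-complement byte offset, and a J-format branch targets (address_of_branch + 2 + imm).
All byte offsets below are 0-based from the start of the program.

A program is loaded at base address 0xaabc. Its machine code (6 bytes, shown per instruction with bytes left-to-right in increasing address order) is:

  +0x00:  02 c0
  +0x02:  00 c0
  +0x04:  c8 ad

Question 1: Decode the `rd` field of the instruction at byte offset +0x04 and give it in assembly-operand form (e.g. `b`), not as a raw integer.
l

@+04  little-endian(c8 ad) = 0xadc8
  op=0xadc8>>12=0xa ⇒ sbi (RI)
  [11:9] rd=6 = l
  [8:0] imm=456 = $456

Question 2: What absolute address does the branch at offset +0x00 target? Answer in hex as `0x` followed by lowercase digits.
+0x00: 02 c0 ⇒ word 0xc002 (little)
  op=0xc002>>12=0xc ⇒ jmp (J)
  [11:0] imm=2 = $2
  target = base 0xaabc + off 0x00 + 2 + imm 2 = 0xaac0

0xaac0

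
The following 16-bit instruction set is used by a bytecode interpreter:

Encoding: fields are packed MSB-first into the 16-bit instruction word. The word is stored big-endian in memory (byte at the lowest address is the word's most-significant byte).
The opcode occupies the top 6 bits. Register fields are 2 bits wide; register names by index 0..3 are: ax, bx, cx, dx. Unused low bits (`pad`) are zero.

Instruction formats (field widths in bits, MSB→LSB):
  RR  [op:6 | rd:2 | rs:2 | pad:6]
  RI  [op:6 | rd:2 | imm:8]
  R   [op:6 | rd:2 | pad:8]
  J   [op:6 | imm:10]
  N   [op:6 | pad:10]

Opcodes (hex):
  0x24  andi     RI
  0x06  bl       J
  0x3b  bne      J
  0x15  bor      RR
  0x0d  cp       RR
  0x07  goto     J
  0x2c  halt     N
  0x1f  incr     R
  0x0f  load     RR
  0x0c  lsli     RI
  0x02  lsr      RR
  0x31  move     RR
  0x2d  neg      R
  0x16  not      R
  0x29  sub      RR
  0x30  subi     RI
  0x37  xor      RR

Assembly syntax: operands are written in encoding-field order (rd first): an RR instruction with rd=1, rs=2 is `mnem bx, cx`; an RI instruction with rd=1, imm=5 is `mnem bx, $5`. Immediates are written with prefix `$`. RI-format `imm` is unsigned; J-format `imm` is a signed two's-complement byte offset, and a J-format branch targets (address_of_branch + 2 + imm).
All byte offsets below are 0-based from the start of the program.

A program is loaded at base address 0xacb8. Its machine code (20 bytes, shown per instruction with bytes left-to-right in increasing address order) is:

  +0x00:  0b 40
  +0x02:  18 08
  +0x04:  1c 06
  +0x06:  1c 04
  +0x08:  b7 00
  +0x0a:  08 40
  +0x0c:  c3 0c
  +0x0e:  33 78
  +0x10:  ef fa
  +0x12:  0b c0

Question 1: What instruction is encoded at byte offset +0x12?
lsr dx, dx

off 0x12: read 0b c0 as big → 0x0bc0
  top 6b → 0x2 → lsr [RR]
  rd@[9:8]=0x3 ⇒ dx
  rs@[7:6]=0x3 ⇒ dx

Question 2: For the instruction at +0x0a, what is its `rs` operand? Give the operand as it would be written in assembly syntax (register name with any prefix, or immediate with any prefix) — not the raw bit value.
+0x0a: 08 40 ⇒ word 0x0840 (big)
  opcode bits[15:10]=0x2: lsr/RR
  rd@[9:8]=0x0 ⇒ ax
  rs@[7:6]=0x1 ⇒ bx

bx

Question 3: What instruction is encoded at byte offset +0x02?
off 0x02: read 18 08 as big → 0x1808
  opcode bits[15:10]=0x6: bl/J
  [9:0] imm=8 = $8

bl $8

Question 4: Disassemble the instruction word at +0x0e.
lsli dx, $120

[0e] 33 78 → 0x3378
  opcode bits[15:10]=0xc: lsli/RI
  [9:8] rd=3 = dx
  [7:0] imm=120 = $120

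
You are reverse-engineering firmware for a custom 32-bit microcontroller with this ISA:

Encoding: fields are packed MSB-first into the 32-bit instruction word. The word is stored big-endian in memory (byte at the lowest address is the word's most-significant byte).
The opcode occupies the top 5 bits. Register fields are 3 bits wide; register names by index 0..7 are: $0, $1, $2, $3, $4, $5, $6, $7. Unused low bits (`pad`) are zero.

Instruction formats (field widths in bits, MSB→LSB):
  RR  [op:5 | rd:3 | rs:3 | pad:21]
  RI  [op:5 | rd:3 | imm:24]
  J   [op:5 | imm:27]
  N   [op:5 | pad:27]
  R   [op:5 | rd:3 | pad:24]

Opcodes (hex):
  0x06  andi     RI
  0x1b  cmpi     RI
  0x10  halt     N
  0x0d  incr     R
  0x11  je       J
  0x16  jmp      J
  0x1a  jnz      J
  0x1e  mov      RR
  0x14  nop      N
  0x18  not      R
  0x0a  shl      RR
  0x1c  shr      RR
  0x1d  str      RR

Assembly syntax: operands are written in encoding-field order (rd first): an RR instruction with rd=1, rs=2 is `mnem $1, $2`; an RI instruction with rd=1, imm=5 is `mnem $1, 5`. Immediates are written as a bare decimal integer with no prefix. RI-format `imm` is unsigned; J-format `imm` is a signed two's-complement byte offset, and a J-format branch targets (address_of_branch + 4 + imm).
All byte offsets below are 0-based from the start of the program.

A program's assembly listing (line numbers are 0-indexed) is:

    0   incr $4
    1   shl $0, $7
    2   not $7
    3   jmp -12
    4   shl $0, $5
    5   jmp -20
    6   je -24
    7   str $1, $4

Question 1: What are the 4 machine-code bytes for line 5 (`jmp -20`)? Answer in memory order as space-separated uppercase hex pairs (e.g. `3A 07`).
B7 FF FF EC

5. jmp fields op=0x16:5|imm=-20:27 → word b7ffffech → b7 ff ff ec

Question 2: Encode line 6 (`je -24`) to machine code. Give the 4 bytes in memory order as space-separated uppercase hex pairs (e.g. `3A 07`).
L6: je op=0x11:5|imm=-24:27 ⇒ 0x8fffffe8 ⇒ big 8f ff ff e8

8F FF FF E8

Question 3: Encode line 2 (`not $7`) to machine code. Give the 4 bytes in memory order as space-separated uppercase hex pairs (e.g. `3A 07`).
C7 00 00 00

line 2 (not): pack op=0x18:5|rd=7:3|pad=0:24 = 0xc7000000; big→ c7 00 00 00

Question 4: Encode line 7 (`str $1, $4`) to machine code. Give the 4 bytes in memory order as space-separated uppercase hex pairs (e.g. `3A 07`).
E9 80 00 00

line 7 (str): pack op=0x1d:5|rd=1:3|rs=4:3|pad=0:21 = 0xe9800000; big→ e9 80 00 00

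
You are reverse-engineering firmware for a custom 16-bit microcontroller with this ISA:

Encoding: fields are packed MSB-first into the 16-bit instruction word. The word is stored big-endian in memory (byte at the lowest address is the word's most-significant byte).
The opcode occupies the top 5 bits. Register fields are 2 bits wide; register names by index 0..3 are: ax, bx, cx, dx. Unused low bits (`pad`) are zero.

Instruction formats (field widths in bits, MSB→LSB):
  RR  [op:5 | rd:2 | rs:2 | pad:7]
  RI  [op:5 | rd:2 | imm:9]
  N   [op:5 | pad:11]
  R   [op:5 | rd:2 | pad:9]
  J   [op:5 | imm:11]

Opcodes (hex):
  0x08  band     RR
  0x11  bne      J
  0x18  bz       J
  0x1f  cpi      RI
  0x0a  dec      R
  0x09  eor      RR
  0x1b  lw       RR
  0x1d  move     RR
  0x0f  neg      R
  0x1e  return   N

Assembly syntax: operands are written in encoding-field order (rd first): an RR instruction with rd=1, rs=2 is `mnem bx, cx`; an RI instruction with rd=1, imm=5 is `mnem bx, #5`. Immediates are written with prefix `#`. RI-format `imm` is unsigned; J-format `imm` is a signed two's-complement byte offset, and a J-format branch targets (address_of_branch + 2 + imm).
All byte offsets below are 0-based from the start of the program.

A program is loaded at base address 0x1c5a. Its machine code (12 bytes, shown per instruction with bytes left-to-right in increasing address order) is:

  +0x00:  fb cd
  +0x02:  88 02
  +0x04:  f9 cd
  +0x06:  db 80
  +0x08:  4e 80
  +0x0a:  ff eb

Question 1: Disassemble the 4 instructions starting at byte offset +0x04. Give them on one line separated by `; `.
off 0x04: read f9 cd as big → 0xf9cd
  opcode bits[15:11]=0x1f: cpi/RI
  [10:9] rd=0 = ax
  [8:0] imm=461 = #461
off 0x06: read db 80 as big → 0xdb80
  opcode bits[15:11]=0x1b: lw/RR
  [10:9] rd=1 = bx
  [8:7] rs=3 = dx
off 0x08: read 4e 80 as big → 0x4e80
  opcode bits[15:11]=0x9: eor/RR
  [10:9] rd=3 = dx
  [8:7] rs=1 = bx
off 0x0a: read ff eb as big → 0xffeb
  opcode bits[15:11]=0x1f: cpi/RI
  [10:9] rd=3 = dx
  [8:0] imm=491 = #491

cpi ax, #461; lw bx, dx; eor dx, bx; cpi dx, #491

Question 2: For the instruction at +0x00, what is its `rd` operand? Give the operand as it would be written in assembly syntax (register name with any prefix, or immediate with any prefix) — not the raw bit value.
bx

[00] fb cd → 0xfbcd
  top 5b → 0x1f → cpi [RI]
  [10:9] rd=1 = bx
  [8:0] imm=461 = #461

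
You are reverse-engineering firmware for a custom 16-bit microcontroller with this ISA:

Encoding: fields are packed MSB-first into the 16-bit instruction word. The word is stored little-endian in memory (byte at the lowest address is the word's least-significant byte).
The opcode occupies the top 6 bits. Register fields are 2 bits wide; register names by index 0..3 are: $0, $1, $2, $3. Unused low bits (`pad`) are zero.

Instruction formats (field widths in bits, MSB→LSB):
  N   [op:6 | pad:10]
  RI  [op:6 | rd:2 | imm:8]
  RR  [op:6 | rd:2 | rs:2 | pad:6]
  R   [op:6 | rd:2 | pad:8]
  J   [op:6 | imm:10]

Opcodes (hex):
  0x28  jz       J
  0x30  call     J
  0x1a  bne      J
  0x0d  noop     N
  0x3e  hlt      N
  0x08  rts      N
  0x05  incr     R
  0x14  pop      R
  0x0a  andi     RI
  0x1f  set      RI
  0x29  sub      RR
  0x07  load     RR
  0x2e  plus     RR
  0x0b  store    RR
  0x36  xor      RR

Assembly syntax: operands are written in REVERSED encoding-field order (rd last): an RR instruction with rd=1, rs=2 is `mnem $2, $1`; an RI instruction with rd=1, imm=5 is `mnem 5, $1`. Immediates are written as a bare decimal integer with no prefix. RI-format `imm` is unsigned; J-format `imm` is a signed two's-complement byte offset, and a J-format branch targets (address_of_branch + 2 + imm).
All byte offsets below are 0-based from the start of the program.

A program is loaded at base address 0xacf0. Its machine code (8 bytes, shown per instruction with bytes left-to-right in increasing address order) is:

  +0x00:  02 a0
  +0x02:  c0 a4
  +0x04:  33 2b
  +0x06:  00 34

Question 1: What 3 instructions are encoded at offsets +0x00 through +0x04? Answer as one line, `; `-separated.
jz 2; sub $3, $0; andi 51, $3

+0x00: 02 a0 ⇒ word 0xa002 (little)
  top 6b → 0x28 → jz [J]
  imm@[9:0]=0x2 ⇒ 2
+0x02: c0 a4 ⇒ word 0xa4c0 (little)
  top 6b → 0x29 → sub [RR]
  rd@[9:8]=0x0 ⇒ $0
  rs@[7:6]=0x3 ⇒ $3
+0x04: 33 2b ⇒ word 0x2b33 (little)
  top 6b → 0xa → andi [RI]
  rd@[9:8]=0x3 ⇒ $3
  imm@[7:0]=0x33 ⇒ 51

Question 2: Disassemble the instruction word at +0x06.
noop

off 0x06: read 00 34 as little → 0x3400
  opcode bits[15:10]=0xd: noop/N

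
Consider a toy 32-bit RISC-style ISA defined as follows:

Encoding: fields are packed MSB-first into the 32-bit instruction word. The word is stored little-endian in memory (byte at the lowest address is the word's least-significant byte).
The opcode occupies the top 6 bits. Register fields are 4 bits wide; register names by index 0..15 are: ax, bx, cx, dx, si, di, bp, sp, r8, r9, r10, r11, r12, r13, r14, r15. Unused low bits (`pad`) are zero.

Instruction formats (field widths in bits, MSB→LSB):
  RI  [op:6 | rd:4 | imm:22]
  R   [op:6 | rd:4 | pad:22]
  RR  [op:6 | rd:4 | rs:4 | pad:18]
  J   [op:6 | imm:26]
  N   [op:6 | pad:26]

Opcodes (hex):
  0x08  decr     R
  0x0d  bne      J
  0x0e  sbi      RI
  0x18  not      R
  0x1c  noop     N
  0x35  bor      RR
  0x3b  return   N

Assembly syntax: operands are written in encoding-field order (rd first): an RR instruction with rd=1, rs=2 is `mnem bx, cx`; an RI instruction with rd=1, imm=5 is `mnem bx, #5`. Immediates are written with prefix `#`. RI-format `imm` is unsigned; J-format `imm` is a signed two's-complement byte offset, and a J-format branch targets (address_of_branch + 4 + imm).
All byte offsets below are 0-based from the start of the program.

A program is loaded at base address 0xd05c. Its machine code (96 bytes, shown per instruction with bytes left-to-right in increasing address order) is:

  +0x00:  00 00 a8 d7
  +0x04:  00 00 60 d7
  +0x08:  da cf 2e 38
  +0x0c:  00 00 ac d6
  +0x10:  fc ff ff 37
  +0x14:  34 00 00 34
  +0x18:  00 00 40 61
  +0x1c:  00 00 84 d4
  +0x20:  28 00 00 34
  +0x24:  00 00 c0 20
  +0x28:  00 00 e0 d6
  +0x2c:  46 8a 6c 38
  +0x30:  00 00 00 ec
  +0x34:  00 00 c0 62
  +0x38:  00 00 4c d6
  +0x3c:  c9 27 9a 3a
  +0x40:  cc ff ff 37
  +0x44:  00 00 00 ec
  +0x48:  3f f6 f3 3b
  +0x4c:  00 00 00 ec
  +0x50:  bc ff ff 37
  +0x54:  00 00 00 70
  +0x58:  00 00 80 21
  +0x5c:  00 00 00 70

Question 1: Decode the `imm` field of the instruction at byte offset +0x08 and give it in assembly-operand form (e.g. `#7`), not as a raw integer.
@+08  little-endian(da cf 2e 38) = 0x382ecfda
  opcode bits[31:26]=0xe: sbi/RI
  rd@[25:22]=0x0 ⇒ ax
  imm@[21:0]=0x2ecfda ⇒ #3067866

#3067866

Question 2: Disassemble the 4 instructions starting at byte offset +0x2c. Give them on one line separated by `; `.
sbi bx, #2918982; return; not r11; bor r9, dx

@+2c  little-endian(46 8a 6c 38) = 0x386c8a46
  op=0x386c8a46>>26=0xe ⇒ sbi (RI)
  [25:22] rd=1 = bx
  [21:0] imm=2918982 = #2918982
@+30  little-endian(00 00 00 ec) = 0xec000000
  op=0xec000000>>26=0x3b ⇒ return (N)
@+34  little-endian(00 00 c0 62) = 0x62c00000
  op=0x62c00000>>26=0x18 ⇒ not (R)
  [25:22] rd=11 = r11
@+38  little-endian(00 00 4c d6) = 0xd64c0000
  op=0xd64c0000>>26=0x35 ⇒ bor (RR)
  [25:22] rd=9 = r9
  [21:18] rs=3 = dx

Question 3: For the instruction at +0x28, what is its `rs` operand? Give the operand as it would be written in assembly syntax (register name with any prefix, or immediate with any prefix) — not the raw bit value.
@+28  little-endian(00 00 e0 d6) = 0xd6e00000
  opcode bits[31:26]=0x35: bor/RR
  rd@[25:22]=0xb ⇒ r11
  rs@[21:18]=0x8 ⇒ r8

r8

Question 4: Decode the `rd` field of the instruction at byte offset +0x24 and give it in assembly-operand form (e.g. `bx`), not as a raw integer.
dx

off 0x24: read 00 00 c0 20 as little → 0x20c00000
  opcode bits[31:26]=0x8: decr/R
  rd: (w>>22)&0xf=0x3 → dx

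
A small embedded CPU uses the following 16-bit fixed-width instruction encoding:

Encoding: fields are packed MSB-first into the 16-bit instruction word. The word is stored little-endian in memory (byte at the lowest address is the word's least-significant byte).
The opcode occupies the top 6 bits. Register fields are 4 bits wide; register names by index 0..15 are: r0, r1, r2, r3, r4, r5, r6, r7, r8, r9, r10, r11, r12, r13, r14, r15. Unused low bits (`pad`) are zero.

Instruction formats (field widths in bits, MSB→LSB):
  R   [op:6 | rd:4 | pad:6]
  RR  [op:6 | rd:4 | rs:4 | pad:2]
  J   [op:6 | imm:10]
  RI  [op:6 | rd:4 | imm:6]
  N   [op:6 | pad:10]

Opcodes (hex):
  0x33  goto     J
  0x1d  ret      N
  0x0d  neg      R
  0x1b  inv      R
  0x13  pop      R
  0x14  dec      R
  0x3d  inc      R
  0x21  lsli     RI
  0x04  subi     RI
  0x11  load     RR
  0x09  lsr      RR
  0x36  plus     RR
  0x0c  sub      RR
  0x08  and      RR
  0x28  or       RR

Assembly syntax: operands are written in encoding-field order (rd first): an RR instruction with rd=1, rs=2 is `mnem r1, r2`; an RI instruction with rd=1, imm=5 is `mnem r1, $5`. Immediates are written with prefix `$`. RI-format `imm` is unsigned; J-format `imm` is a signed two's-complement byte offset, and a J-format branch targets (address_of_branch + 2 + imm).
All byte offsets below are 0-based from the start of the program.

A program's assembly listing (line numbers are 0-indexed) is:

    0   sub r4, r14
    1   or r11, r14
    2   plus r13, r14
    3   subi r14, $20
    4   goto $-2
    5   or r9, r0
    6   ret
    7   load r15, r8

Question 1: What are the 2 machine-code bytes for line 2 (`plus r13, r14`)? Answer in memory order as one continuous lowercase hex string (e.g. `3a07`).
78db

2. plus fields op=0x36:6|rd=13:4|rs=14:4|pad=0:2 → word db78h → 78 db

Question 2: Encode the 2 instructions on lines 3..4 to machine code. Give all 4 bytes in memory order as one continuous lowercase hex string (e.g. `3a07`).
9413fecf

3. subi fields op=0x4:6|rd=14:4|imm=20:6 → word 1394h → 94 13
4. goto fields op=0x33:6|imm=-2:10 → word cffeh → fe cf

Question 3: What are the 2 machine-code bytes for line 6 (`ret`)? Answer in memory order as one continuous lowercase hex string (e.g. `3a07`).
0074

L6: ret op=0x1d:6|pad=0:10 ⇒ 0x7400 ⇒ little 00 74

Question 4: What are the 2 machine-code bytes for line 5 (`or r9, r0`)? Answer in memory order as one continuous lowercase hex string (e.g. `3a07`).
40a2

L5: or op=0x28:6|rd=9:4|rs=0:4|pad=0:2 ⇒ 0xa240 ⇒ little 40 a2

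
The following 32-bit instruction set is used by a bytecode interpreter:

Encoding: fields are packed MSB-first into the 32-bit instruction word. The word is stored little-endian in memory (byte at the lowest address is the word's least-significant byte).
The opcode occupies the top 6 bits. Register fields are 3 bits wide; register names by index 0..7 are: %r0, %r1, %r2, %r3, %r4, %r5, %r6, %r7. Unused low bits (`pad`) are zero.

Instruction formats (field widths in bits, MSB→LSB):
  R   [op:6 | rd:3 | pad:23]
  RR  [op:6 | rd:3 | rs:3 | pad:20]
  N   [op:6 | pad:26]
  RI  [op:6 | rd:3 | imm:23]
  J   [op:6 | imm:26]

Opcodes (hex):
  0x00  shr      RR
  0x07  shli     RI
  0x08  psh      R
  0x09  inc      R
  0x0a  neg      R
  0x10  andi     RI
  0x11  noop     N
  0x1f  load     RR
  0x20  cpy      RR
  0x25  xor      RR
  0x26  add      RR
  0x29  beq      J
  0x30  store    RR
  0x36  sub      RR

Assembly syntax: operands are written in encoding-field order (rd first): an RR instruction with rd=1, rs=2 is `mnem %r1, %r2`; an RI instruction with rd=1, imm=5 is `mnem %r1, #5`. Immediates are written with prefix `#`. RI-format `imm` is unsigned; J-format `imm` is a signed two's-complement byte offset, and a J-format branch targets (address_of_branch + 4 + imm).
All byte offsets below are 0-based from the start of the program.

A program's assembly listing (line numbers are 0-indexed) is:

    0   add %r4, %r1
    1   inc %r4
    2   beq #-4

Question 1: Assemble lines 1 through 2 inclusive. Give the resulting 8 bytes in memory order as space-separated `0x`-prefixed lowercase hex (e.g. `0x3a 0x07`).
line 1 (inc): pack op=0x9:6|rd=4:3|pad=0:23 = 0x26000000; little→ 00 00 00 26
line 2 (beq): pack op=0x29:6|imm=-4:26 = 0xa7fffffc; little→ fc ff ff a7

0x00 0x00 0x00 0x26 0xfc 0xff 0xff 0xa7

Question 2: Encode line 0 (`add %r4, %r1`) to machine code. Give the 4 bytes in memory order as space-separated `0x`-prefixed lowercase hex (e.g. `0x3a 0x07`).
line 0 (add): pack op=0x26:6|rd=4:3|rs=1:3|pad=0:20 = 0x9a100000; little→ 00 00 10 9a

0x00 0x00 0x10 0x9a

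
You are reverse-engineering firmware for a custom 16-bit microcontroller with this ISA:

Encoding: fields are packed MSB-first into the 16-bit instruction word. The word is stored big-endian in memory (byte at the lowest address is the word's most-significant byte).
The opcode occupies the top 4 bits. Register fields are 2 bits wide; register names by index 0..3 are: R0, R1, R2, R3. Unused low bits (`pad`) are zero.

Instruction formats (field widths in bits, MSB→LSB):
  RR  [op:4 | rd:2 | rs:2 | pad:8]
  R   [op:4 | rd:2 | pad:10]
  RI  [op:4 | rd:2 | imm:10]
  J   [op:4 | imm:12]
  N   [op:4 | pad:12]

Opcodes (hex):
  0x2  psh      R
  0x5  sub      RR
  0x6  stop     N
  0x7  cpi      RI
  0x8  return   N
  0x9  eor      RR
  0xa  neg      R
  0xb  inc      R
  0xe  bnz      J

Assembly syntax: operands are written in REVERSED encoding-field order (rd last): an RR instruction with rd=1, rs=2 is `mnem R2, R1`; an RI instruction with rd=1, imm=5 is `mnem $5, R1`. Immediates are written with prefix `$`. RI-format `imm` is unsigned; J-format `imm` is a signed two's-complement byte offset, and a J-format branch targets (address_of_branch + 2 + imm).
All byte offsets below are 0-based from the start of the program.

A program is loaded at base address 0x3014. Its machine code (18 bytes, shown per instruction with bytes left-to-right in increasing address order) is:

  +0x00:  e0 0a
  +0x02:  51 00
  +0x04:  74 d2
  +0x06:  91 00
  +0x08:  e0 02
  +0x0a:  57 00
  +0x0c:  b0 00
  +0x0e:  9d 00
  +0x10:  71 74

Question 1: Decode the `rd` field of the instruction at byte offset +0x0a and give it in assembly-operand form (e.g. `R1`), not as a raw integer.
off 0x0a: read 57 00 as big → 0x5700
  opcode bits[15:12]=0x5: sub/RR
  [11:10] rd=1 = R1
  [9:8] rs=3 = R3

R1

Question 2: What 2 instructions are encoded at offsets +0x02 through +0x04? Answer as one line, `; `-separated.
off 0x02: read 51 00 as big → 0x5100
  op=0x5100>>12=0x5 ⇒ sub (RR)
  rd@[11:10]=0x0 ⇒ R0
  rs@[9:8]=0x1 ⇒ R1
off 0x04: read 74 d2 as big → 0x74d2
  op=0x74d2>>12=0x7 ⇒ cpi (RI)
  rd@[11:10]=0x1 ⇒ R1
  imm@[9:0]=0xd2 ⇒ $210

sub R1, R0; cpi $210, R1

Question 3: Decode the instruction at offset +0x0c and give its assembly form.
inc R0

@+0c  big-endian(b0 00) = 0xb000
  op=0xb000>>12=0xb ⇒ inc (R)
  rd@[11:10]=0x0 ⇒ R0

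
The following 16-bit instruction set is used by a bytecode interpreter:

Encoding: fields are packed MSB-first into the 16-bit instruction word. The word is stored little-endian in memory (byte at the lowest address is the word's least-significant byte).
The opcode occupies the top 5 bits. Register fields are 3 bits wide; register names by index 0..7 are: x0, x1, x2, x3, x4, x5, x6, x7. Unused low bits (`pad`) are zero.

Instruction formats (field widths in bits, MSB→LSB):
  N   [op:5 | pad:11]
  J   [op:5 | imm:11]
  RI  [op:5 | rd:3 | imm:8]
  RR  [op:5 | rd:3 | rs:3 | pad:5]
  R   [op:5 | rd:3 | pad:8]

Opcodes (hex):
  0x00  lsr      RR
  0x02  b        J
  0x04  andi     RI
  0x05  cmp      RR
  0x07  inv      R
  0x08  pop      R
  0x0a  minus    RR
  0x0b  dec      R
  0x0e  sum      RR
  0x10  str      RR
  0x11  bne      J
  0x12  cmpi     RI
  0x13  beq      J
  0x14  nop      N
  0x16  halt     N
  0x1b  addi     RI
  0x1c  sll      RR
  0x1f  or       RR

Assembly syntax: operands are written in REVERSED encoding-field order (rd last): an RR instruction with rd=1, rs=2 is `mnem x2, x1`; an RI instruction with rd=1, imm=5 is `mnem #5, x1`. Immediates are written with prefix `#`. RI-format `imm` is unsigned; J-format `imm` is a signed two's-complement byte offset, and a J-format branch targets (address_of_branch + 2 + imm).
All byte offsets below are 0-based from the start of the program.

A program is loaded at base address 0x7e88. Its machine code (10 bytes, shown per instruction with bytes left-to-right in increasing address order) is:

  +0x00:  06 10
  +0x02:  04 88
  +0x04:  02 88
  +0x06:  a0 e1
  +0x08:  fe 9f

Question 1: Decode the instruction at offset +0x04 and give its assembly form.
+0x04: 02 88 ⇒ word 0x8802 (little)
  top 5b → 0x11 → bne [J]
  [10:0] imm=2 = #2

bne #2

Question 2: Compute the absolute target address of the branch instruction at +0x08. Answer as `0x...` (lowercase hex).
[08] fe 9f → 0x9ffe
  opcode bits[15:11]=0x13: beq/J
  [10:0] imm=2046 (s11→-2) = #-2
  target = base 0x7e88 + off 0x08 + 2 + imm -2 = 0x7e90

0x7e90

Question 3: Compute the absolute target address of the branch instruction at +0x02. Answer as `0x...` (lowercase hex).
0x7e90

[02] 04 88 → 0x8804
  top 5b → 0x11 → bne [J]
  imm@[10:0]=0x4 ⇒ #4
  target = base 0x7e88 + off 0x02 + 2 + imm 4 = 0x7e90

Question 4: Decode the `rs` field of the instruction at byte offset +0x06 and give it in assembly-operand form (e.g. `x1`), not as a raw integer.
x5

off 0x06: read a0 e1 as little → 0xe1a0
  op=0xe1a0>>11=0x1c ⇒ sll (RR)
  [10:8] rd=1 = x1
  [7:5] rs=5 = x5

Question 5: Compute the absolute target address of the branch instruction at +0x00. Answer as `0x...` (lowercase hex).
+0x00: 06 10 ⇒ word 0x1006 (little)
  opcode bits[15:11]=0x2: b/J
  imm: (w>>0)&0x7ff=0x6 → #6
  target = base 0x7e88 + off 0x00 + 2 + imm 6 = 0x7e90

0x7e90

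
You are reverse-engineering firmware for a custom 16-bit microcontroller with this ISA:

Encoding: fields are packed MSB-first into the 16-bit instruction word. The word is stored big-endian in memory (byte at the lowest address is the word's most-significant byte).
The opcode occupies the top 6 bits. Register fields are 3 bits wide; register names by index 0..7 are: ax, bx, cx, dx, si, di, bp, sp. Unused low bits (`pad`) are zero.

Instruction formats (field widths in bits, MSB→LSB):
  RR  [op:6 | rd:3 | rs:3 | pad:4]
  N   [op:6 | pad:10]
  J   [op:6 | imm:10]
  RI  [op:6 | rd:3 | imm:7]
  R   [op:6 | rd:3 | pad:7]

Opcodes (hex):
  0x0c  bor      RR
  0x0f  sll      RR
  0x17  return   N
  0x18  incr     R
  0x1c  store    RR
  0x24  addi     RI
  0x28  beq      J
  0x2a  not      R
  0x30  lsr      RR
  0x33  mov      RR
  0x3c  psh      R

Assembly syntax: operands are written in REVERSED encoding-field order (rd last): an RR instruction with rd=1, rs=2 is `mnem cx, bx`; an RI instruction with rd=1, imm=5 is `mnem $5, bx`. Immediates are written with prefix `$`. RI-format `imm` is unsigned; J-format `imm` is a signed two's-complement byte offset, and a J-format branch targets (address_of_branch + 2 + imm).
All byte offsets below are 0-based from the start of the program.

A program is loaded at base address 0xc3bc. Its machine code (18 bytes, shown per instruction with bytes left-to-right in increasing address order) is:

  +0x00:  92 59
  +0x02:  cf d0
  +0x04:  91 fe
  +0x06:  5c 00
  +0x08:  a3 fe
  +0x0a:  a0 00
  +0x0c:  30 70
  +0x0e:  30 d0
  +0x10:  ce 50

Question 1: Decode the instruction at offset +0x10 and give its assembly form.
@+10  big-endian(ce 50) = 0xce50
  opcode bits[15:10]=0x33: mov/RR
  rd: (w>>7)&0x7=0x4 → si
  rs: (w>>4)&0x7=0x5 → di

mov di, si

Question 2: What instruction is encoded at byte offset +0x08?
@+08  big-endian(a3 fe) = 0xa3fe
  opcode bits[15:10]=0x28: beq/J
  imm@[9:0]=0x3fe (s10→-2) ⇒ $-2

beq $-2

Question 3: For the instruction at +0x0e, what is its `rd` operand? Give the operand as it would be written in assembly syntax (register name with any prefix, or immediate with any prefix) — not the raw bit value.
[0e] 30 d0 → 0x30d0
  op=0x30d0>>10=0xc ⇒ bor (RR)
  rd: (w>>7)&0x7=0x1 → bx
  rs: (w>>4)&0x7=0x5 → di

bx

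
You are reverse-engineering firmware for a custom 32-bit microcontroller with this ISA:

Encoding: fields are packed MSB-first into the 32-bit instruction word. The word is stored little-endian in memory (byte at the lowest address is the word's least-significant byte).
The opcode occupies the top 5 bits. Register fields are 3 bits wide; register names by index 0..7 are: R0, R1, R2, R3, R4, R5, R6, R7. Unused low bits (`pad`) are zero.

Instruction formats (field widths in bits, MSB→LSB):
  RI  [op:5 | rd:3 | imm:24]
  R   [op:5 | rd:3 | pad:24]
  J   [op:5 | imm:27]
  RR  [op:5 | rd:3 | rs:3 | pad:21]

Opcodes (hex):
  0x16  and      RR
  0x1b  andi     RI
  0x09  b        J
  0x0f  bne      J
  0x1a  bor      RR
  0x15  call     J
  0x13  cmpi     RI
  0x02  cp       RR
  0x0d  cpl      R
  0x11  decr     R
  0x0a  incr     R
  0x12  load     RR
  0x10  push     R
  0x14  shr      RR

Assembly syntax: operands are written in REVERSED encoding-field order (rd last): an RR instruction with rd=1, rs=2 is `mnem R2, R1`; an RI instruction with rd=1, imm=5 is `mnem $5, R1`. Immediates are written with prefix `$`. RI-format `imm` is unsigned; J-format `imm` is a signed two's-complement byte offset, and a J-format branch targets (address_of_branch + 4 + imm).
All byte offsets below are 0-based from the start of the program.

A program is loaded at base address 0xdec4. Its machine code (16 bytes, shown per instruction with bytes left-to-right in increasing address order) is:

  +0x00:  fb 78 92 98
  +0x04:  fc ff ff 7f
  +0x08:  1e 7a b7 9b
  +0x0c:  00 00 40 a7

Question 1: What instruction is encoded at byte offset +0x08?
cmpi $12024350, R3

[08] 1e 7a b7 9b → 0x9bb77a1e
  opcode bits[31:27]=0x13: cmpi/RI
  rd: (w>>24)&0x7=0x3 → R3
  imm: (w>>0)&0xffffff=0xb77a1e → $12024350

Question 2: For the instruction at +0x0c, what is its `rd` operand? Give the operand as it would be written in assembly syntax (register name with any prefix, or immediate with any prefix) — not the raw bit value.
R7

+0x0c: 00 00 40 a7 ⇒ word 0xa7400000 (little)
  opcode bits[31:27]=0x14: shr/RR
  rd@[26:24]=0x7 ⇒ R7
  rs@[23:21]=0x2 ⇒ R2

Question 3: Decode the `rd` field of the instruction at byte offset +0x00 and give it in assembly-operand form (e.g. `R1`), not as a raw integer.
off 0x00: read fb 78 92 98 as little → 0x989278fb
  opcode bits[31:27]=0x13: cmpi/RI
  rd@[26:24]=0x0 ⇒ R0
  imm@[23:0]=0x9278fb ⇒ $9599227

R0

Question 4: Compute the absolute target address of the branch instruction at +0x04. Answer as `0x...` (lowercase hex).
0xdec8

off 0x04: read fc ff ff 7f as little → 0x7ffffffc
  op=0x7ffffffc>>27=0xf ⇒ bne (J)
  [26:0] imm=134217724 (s27→-4) = $-4
  target = base 0xdec4 + off 0x04 + 4 + imm -4 = 0xdec8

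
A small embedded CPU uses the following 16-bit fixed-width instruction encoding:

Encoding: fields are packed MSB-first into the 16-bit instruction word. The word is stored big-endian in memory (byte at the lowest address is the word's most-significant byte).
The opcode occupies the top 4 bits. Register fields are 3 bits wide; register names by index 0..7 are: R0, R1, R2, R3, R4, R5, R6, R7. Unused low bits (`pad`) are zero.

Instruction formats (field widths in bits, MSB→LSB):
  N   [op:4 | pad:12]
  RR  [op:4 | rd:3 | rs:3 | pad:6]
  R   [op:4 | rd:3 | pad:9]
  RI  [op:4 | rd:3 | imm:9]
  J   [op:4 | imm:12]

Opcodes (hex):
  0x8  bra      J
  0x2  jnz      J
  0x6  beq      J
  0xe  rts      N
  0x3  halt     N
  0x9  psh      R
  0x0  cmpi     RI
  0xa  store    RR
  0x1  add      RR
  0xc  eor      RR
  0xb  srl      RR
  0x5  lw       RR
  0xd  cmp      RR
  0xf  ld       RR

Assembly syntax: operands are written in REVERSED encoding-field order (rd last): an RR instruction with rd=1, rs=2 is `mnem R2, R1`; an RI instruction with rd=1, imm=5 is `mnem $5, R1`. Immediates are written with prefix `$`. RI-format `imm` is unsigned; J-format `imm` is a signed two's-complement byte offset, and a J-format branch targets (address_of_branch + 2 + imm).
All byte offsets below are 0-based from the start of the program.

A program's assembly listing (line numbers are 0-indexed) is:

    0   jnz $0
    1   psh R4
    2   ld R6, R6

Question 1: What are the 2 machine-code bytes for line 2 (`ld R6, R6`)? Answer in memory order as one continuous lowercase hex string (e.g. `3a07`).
L2: ld op=0xf:4|rd=6:3|rs=6:3|pad=0:6 ⇒ 0xfd80 ⇒ big fd 80

fd80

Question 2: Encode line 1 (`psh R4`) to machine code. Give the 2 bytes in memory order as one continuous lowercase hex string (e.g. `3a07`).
line 1 (psh): pack op=0x9:4|rd=4:3|pad=0:9 = 0x9800; big→ 98 00

9800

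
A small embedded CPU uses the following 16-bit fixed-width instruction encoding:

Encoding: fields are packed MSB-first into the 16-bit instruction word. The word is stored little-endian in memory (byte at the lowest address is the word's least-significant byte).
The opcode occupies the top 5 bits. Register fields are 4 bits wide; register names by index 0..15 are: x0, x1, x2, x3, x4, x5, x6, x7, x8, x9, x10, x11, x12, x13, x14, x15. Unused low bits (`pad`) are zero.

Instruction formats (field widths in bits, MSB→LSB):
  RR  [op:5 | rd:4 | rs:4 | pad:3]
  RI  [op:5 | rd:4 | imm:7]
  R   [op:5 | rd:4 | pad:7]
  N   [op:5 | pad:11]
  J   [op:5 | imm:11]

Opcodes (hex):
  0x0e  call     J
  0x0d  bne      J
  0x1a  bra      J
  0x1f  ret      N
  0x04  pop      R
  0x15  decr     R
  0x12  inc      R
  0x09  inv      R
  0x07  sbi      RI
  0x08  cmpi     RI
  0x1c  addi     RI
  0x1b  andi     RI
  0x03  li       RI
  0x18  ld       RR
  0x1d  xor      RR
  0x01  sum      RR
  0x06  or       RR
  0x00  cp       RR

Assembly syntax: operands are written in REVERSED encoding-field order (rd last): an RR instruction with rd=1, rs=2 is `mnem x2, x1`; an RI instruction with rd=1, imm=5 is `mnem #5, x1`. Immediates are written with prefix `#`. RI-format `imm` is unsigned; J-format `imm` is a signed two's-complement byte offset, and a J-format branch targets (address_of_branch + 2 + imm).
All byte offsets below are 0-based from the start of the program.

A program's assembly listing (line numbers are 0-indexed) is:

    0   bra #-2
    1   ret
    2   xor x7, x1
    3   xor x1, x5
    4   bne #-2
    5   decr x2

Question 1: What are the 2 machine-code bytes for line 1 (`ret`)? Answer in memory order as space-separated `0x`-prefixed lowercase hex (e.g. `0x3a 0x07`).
0x00 0xf8

line 1 (ret): pack op=0x1f:5|pad=0:11 = 0xf800; little→ 00 f8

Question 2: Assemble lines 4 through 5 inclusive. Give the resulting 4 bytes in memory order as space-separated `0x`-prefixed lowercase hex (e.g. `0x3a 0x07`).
4. bne fields op=0xd:5|imm=-2:11 → word 6ffeh → fe 6f
5. decr fields op=0x15:5|rd=2:4|pad=0:7 → word a900h → 00 a9

0xfe 0x6f 0x00 0xa9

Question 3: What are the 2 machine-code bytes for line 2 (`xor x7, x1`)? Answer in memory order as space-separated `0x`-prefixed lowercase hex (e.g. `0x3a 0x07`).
line 2 (xor): pack op=0x1d:5|rd=1:4|rs=7:4|pad=0:3 = 0xe8b8; little→ b8 e8

0xb8 0xe8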